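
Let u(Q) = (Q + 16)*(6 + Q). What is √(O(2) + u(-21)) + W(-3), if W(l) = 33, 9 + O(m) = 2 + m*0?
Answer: 33 + 2*√17 ≈ 41.246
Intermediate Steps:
u(Q) = (6 + Q)*(16 + Q) (u(Q) = (16 + Q)*(6 + Q) = (6 + Q)*(16 + Q))
O(m) = -7 (O(m) = -9 + (2 + m*0) = -9 + (2 + 0) = -9 + 2 = -7)
√(O(2) + u(-21)) + W(-3) = √(-7 + (96 + (-21)² + 22*(-21))) + 33 = √(-7 + (96 + 441 - 462)) + 33 = √(-7 + 75) + 33 = √68 + 33 = 2*√17 + 33 = 33 + 2*√17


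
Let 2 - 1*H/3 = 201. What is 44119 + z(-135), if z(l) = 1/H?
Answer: 26339042/597 ≈ 44119.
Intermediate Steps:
H = -597 (H = 6 - 3*201 = 6 - 603 = -597)
z(l) = -1/597 (z(l) = 1/(-597) = -1/597)
44119 + z(-135) = 44119 - 1/597 = 26339042/597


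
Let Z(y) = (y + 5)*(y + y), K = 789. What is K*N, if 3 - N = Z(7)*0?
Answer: 2367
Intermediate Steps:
Z(y) = 2*y*(5 + y) (Z(y) = (5 + y)*(2*y) = 2*y*(5 + y))
N = 3 (N = 3 - 2*7*(5 + 7)*0 = 3 - 2*7*12*0 = 3 - 168*0 = 3 - 1*0 = 3 + 0 = 3)
K*N = 789*3 = 2367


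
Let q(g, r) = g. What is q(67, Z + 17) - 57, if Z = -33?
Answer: 10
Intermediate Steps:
q(67, Z + 17) - 57 = 67 - 57 = 10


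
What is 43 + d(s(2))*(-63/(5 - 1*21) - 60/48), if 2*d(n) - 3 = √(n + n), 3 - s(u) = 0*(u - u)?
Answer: 1505/32 + 43*√6/32 ≈ 50.323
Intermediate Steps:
s(u) = 3 (s(u) = 3 - 0*(u - u) = 3 - 0*0 = 3 - 1*0 = 3 + 0 = 3)
d(n) = 3/2 + √2*√n/2 (d(n) = 3/2 + √(n + n)/2 = 3/2 + √(2*n)/2 = 3/2 + (√2*√n)/2 = 3/2 + √2*√n/2)
43 + d(s(2))*(-63/(5 - 1*21) - 60/48) = 43 + (3/2 + √2*√3/2)*(-63/(5 - 1*21) - 60/48) = 43 + (3/2 + √6/2)*(-63/(5 - 21) - 60*1/48) = 43 + (3/2 + √6/2)*(-63/(-16) - 5/4) = 43 + (3/2 + √6/2)*(-63*(-1/16) - 5/4) = 43 + (3/2 + √6/2)*(63/16 - 5/4) = 43 + (3/2 + √6/2)*(43/16) = 43 + (129/32 + 43*√6/32) = 1505/32 + 43*√6/32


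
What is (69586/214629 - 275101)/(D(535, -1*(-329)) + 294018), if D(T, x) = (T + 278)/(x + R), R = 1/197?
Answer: -3826915598867602/4090108190311377 ≈ -0.93565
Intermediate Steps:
R = 1/197 ≈ 0.0050761
D(T, x) = (278 + T)/(1/197 + x) (D(T, x) = (T + 278)/(x + 1/197) = (278 + T)/(1/197 + x))
(69586/214629 - 275101)/(D(535, -1*(-329)) + 294018) = (69586/214629 - 275101)/(197*(278 + 535)/(1 + 197*(-1*(-329))) + 294018) = (69586*(1/214629) - 275101)/(197*813/(1 + 197*329) + 294018) = (69586/214629 - 275101)/(197*813/(1 + 64813) + 294018) = -59044582943/(214629*(197*813/64814 + 294018)) = -59044582943/(214629*(197*(1/64814)*813 + 294018)) = -59044582943/(214629*(160161/64814 + 294018)) = -59044582943/(214629*19056642813/64814) = -59044582943/214629*64814/19056642813 = -3826915598867602/4090108190311377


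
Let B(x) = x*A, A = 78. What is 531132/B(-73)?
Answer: -88522/949 ≈ -93.279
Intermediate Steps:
B(x) = 78*x (B(x) = x*78 = 78*x)
531132/B(-73) = 531132/((78*(-73))) = 531132/(-5694) = 531132*(-1/5694) = -88522/949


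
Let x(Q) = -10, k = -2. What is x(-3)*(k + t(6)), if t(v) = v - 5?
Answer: 10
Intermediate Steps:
t(v) = -5 + v
x(-3)*(k + t(6)) = -10*(-2 + (-5 + 6)) = -10*(-2 + 1) = -10*(-1) = 10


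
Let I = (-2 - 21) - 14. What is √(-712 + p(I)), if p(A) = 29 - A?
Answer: I*√646 ≈ 25.417*I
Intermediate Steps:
I = -37 (I = -23 - 14 = -37)
√(-712 + p(I)) = √(-712 + (29 - 1*(-37))) = √(-712 + (29 + 37)) = √(-712 + 66) = √(-646) = I*√646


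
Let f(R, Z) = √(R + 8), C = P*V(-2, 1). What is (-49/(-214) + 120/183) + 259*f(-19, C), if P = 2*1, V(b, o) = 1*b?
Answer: 11549/13054 + 259*I*√11 ≈ 0.88471 + 859.01*I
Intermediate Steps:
V(b, o) = b
P = 2
C = -4 (C = 2*(-2) = -4)
f(R, Z) = √(8 + R)
(-49/(-214) + 120/183) + 259*f(-19, C) = (-49/(-214) + 120/183) + 259*√(8 - 19) = (-49*(-1/214) + 120*(1/183)) + 259*√(-11) = (49/214 + 40/61) + 259*(I*√11) = 11549/13054 + 259*I*√11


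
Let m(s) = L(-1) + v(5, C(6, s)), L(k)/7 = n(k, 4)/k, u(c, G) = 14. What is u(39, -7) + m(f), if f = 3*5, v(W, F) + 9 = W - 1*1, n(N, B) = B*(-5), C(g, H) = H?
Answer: 149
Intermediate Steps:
n(N, B) = -5*B
v(W, F) = -10 + W (v(W, F) = -9 + (W - 1*1) = -9 + (W - 1) = -9 + (-1 + W) = -10 + W)
L(k) = -140/k (L(k) = 7*((-5*4)/k) = 7*(-20/k) = -140/k)
f = 15
m(s) = 135 (m(s) = -140/(-1) + (-10 + 5) = -140*(-1) - 5 = 140 - 5 = 135)
u(39, -7) + m(f) = 14 + 135 = 149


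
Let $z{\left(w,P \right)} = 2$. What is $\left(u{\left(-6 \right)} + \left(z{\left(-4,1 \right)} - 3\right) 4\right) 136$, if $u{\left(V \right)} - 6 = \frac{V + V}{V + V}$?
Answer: $408$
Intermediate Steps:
$u{\left(V \right)} = 7$ ($u{\left(V \right)} = 6 + \frac{V + V}{V + V} = 6 + \frac{2 V}{2 V} = 6 + 2 V \frac{1}{2 V} = 6 + 1 = 7$)
$\left(u{\left(-6 \right)} + \left(z{\left(-4,1 \right)} - 3\right) 4\right) 136 = \left(7 + \left(2 - 3\right) 4\right) 136 = \left(7 - 4\right) 136 = 3 \cdot 136 = 408$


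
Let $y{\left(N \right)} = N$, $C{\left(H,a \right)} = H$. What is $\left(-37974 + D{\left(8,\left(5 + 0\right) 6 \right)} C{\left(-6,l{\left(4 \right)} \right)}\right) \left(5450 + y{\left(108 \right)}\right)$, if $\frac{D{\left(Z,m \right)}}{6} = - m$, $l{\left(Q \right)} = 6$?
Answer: $-205056852$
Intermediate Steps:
$D{\left(Z,m \right)} = - 6 m$ ($D{\left(Z,m \right)} = 6 \left(- m\right) = - 6 m$)
$\left(-37974 + D{\left(8,\left(5 + 0\right) 6 \right)} C{\left(-6,l{\left(4 \right)} \right)}\right) \left(5450 + y{\left(108 \right)}\right) = \left(-37974 + - 6 \left(5 + 0\right) 6 \left(-6\right)\right) \left(5450 + 108\right) = \left(-37974 + - 6 \cdot 5 \cdot 6 \left(-6\right)\right) 5558 = \left(-37974 + \left(-6\right) 30 \left(-6\right)\right) 5558 = \left(-37974 - -1080\right) 5558 = \left(-37974 + 1080\right) 5558 = \left(-36894\right) 5558 = -205056852$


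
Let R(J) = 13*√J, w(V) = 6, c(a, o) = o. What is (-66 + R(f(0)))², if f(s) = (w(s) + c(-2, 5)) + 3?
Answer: 6722 - 1716*√14 ≈ 301.32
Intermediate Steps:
f(s) = 14 (f(s) = (6 + 5) + 3 = 11 + 3 = 14)
(-66 + R(f(0)))² = (-66 + 13*√14)²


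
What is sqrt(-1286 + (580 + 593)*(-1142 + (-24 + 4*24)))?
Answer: 2*I*sqrt(314099) ≈ 1120.9*I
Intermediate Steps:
sqrt(-1286 + (580 + 593)*(-1142 + (-24 + 4*24))) = sqrt(-1286 + 1173*(-1142 + (-24 + 96))) = sqrt(-1286 + 1173*(-1142 + 72)) = sqrt(-1286 + 1173*(-1070)) = sqrt(-1286 - 1255110) = sqrt(-1256396) = 2*I*sqrt(314099)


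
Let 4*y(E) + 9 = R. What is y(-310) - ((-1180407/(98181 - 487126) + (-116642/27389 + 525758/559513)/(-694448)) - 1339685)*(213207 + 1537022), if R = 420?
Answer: 1213167818712554016429650742846019/517397463131531806190 ≈ 2.3448e+12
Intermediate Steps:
y(E) = 411/4 (y(E) = -9/4 + (1/4)*420 = -9/4 + 105 = 411/4)
y(-310) - ((-1180407/(98181 - 487126) + (-116642/27389 + 525758/559513)/(-694448)) - 1339685)*(213207 + 1537022) = 411/4 - ((-1180407/(98181 - 487126) + (-116642/27389 + 525758/559513)/(-694448)) - 1339685)*(213207 + 1537022) = 411/4 - ((-1180407/(-388945) + (-116642*1/27389 + 525758*(1/559513))*(-1/694448)) - 1339685)*1750229 = 411/4 - ((-1180407*(-1/388945) + (-116642/27389 + 525758/559513)*(-1/694448)) - 1339685)*1750229 = 411/4 - ((1180407/388945 - 50862729484/15324501557*(-1/694448)) - 1339685)*1750229 = 411/4 - ((1180407/388945 + 12715682371/2660517364313884) - 1339685)*1750229 = 411/4 - (3140498266158738659383/1034794926263063612380 - 1339685)*1750229 = 411/4 - (-1386296100292466216812640917)*1750229/1034794926263063612380 = 411/4 - 1*(-2426335637318782854185771699519993/1034794926263063612380) = 411/4 + 2426335637318782854185771699519993/1034794926263063612380 = 1213167818712554016429650742846019/517397463131531806190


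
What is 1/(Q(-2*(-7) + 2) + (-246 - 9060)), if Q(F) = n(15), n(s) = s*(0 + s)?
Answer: -1/9081 ≈ -0.00011012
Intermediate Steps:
n(s) = s² (n(s) = s*s = s²)
Q(F) = 225 (Q(F) = 15² = 225)
1/(Q(-2*(-7) + 2) + (-246 - 9060)) = 1/(225 + (-246 - 9060)) = 1/(225 - 9306) = 1/(-9081) = -1/9081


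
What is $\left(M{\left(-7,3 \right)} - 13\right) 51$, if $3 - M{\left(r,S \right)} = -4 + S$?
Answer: $-459$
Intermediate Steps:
$M{\left(r,S \right)} = 7 - S$ ($M{\left(r,S \right)} = 3 - \left(-4 + S\right) = 7 - S$)
$\left(M{\left(-7,3 \right)} - 13\right) 51 = \left(\left(7 - 3\right) - 13\right) 51 = \left(4 - 13\right) 51 = \left(-9\right) 51 = -459$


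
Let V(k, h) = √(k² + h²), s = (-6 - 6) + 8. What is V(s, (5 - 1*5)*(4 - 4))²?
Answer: 16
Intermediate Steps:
s = -4 (s = -12 + 8 = -4)
V(k, h) = √(h² + k²)
V(s, (5 - 1*5)*(4 - 4))² = (√(((5 - 1*5)*(4 - 4))² + (-4)²))² = (√(((5 - 5)*0)² + 16))² = (√((0*0)² + 16))² = (√(0² + 16))² = (√(0 + 16))² = (√16)² = 4² = 16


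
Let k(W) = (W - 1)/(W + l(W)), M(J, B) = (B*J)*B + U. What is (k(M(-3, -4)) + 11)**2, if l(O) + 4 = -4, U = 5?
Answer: 366025/2601 ≈ 140.72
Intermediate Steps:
l(O) = -8 (l(O) = -4 - 4 = -8)
M(J, B) = 5 + J*B**2 (M(J, B) = (B*J)*B + 5 = J*B**2 + 5 = 5 + J*B**2)
k(W) = (-1 + W)/(-8 + W) (k(W) = (W - 1)/(W - 8) = (-1 + W)/(-8 + W))
(k(M(-3, -4)) + 11)**2 = ((-1 + (5 - 3*(-4)**2))/(-8 + (5 - 3*(-4)**2)) + 11)**2 = ((-1 + (5 - 3*16))/(-8 + (5 - 3*16)) + 11)**2 = ((-1 + (5 - 48))/(-8 + (5 - 48)) + 11)**2 = ((-1 - 43)/(-8 - 43) + 11)**2 = (-44/(-51) + 11)**2 = (-1/51*(-44) + 11)**2 = (44/51 + 11)**2 = (605/51)**2 = 366025/2601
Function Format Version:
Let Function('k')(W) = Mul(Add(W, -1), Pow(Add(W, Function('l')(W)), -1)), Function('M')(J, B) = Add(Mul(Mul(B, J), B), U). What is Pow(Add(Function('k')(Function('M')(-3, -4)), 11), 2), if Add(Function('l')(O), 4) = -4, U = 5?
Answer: Rational(366025, 2601) ≈ 140.72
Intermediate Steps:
Function('l')(O) = -8 (Function('l')(O) = Add(-4, -4) = -8)
Function('M')(J, B) = Add(5, Mul(J, Pow(B, 2))) (Function('M')(J, B) = Add(Mul(Mul(B, J), B), 5) = Add(Mul(J, Pow(B, 2)), 5) = Add(5, Mul(J, Pow(B, 2))))
Function('k')(W) = Mul(Pow(Add(-8, W), -1), Add(-1, W)) (Function('k')(W) = Mul(Add(W, -1), Pow(Add(W, -8), -1)) = Mul(Add(-1, W), Pow(Add(-8, W), -1)) = Mul(Pow(Add(-8, W), -1), Add(-1, W)))
Pow(Add(Function('k')(Function('M')(-3, -4)), 11), 2) = Pow(Add(Mul(Pow(Add(-8, Add(5, Mul(-3, Pow(-4, 2)))), -1), Add(-1, Add(5, Mul(-3, Pow(-4, 2))))), 11), 2) = Pow(Add(Mul(Pow(Add(-8, Add(5, Mul(-3, 16))), -1), Add(-1, Add(5, Mul(-3, 16)))), 11), 2) = Pow(Add(Mul(Pow(Add(-8, Add(5, -48)), -1), Add(-1, Add(5, -48))), 11), 2) = Pow(Add(Mul(Pow(Add(-8, -43), -1), Add(-1, -43)), 11), 2) = Pow(Add(Mul(Pow(-51, -1), -44), 11), 2) = Pow(Add(Mul(Rational(-1, 51), -44), 11), 2) = Pow(Add(Rational(44, 51), 11), 2) = Pow(Rational(605, 51), 2) = Rational(366025, 2601)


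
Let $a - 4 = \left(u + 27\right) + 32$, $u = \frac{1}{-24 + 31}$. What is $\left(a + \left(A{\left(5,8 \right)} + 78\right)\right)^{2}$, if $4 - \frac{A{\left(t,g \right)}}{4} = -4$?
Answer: $\frac{1468944}{49} \approx 29978.0$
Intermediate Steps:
$u = \frac{1}{7} \approx 0.14286$
$A{\left(t,g \right)} = 32$ ($A{\left(t,g \right)} = 16 - -16 = 16 + 16 = 32$)
$a = \frac{442}{7}$ ($a = 4 + \left(\left(\frac{1}{7} + 27\right) + 32\right) = 4 + \left(\frac{190}{7} + 32\right) = 4 + \frac{414}{7} = \frac{442}{7} \approx 63.143$)
$\left(a + \left(A{\left(5,8 \right)} + 78\right)\right)^{2} = \left(\frac{442}{7} + \left(32 + 78\right)\right)^{2} = \left(\frac{442}{7} + 110\right)^{2} = \left(\frac{1212}{7}\right)^{2} = \frac{1468944}{49}$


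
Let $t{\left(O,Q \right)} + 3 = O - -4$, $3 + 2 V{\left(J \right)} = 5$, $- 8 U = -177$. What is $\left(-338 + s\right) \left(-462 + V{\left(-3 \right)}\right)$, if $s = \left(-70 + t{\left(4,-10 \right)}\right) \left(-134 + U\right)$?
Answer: $- \frac{25572131}{8} \approx -3.1965 \cdot 10^{6}$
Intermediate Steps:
$U = \frac{177}{8}$ ($U = \left(- \frac{1}{8}\right) \left(-177\right) = \frac{177}{8} \approx 22.125$)
$V{\left(J \right)} = 1$ ($V{\left(J \right)} = - \frac{3}{2} + \frac{1}{2} \cdot 5 = - \frac{3}{2} + \frac{5}{2} = 1$)
$t{\left(O,Q \right)} = 1 + O$ ($t{\left(O,Q \right)} = -3 + \left(O - -4\right) = -3 + \left(O + 4\right) = -3 + \left(4 + O\right) = 1 + O$)
$s = \frac{58175}{8}$ ($s = \left(-70 + \left(1 + 4\right)\right) \left(-134 + \frac{177}{8}\right) = \left(-70 + 5\right) \left(- \frac{895}{8}\right) = \left(-65\right) \left(- \frac{895}{8}\right) = \frac{58175}{8} \approx 7271.9$)
$\left(-338 + s\right) \left(-462 + V{\left(-3 \right)}\right) = \left(-338 + \frac{58175}{8}\right) \left(-462 + 1\right) = \frac{55471}{8} \left(-461\right) = - \frac{25572131}{8}$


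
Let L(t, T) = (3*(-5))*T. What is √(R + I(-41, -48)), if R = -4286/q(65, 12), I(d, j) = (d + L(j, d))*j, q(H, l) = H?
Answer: I*√116685790/65 ≈ 166.19*I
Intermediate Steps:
L(t, T) = -15*T
I(d, j) = -14*d*j (I(d, j) = (d - 15*d)*j = (-14*d)*j = -14*d*j)
R = -4286/65 ≈ -65.938
√(R + I(-41, -48)) = √(-4286/65 - 14*(-41)*(-48)) = √(-4286/65 - 27552) = √(-1795166/65) = I*√116685790/65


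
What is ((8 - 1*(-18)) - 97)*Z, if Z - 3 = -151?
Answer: 10508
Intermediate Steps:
Z = -148 (Z = 3 - 151 = -148)
((8 - 1*(-18)) - 97)*Z = ((8 - 1*(-18)) - 97)*(-148) = ((8 + 18) - 97)*(-148) = (26 - 97)*(-148) = -71*(-148) = 10508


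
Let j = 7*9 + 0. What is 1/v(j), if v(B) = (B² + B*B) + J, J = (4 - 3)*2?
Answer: 1/7940 ≈ 0.00012594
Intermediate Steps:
J = 2 (J = 1*2 = 2)
j = 63 (j = 63 + 0 = 63)
v(B) = 2 + 2*B² (v(B) = (B² + B*B) + 2 = (B² + B²) + 2 = 2*B² + 2 = 2 + 2*B²)
1/v(j) = 1/(2 + 2*63²) = 1/(2 + 2*3969) = 1/(2 + 7938) = 1/7940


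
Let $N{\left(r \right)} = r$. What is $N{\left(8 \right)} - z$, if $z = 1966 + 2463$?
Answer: $-4421$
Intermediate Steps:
$z = 4429$
$N{\left(8 \right)} - z = 8 - 4429 = -4421$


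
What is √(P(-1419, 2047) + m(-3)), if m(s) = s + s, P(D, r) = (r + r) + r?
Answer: √6135 ≈ 78.326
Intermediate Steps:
P(D, r) = 3*r (P(D, r) = 2*r + r = 3*r)
m(s) = 2*s
√(P(-1419, 2047) + m(-3)) = √(3*2047 + 2*(-3)) = √(6141 - 6) = √6135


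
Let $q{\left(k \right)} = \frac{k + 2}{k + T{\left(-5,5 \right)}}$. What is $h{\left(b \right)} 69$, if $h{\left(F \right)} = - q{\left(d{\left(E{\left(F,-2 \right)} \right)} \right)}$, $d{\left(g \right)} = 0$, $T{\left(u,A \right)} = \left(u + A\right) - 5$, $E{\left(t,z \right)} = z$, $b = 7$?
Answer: $\frac{138}{5} \approx 27.6$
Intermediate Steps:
$T{\left(u,A \right)} = -5 + A + u$ ($T{\left(u,A \right)} = \left(A + u\right) - 5 = -5 + A + u$)
$q{\left(k \right)} = \frac{2 + k}{-5 + k}$ ($q{\left(k \right)} = \frac{k + 2}{k - 5} = \frac{2 + k}{k - 5} = \frac{2 + k}{-5 + k}$)
$h{\left(F \right)} = \frac{2}{5}$ ($h{\left(F \right)} = - \frac{2 + 0}{-5 + 0} = - \frac{2}{-5} = - \frac{\left(-1\right) 2}{5} = \left(-1\right) \left(- \frac{2}{5}\right) = \frac{2}{5}$)
$h{\left(b \right)} 69 = \frac{2}{5} \cdot 69 = \frac{138}{5}$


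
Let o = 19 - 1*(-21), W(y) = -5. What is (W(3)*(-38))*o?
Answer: 7600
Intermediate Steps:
o = 40 (o = 19 + 21 = 40)
(W(3)*(-38))*o = -5*(-38)*40 = 190*40 = 7600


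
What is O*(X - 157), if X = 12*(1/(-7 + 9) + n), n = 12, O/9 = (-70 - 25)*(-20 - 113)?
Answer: -796005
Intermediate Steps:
O = 113715 (O = 9*((-70 - 25)*(-20 - 113)) = 9*(-95*(-133)) = 9*12635 = 113715)
X = 150 (X = 12*(1/(-7 + 9) + 12) = 12*(1/2 + 12) = 12*(½ + 12) = 12*(25/2) = 150)
O*(X - 157) = 113715*(150 - 157) = 113715*(-7) = -796005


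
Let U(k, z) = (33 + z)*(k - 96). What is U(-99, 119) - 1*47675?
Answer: -77315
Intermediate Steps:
U(k, z) = (-96 + k)*(33 + z) (U(k, z) = (33 + z)*(-96 + k) = (-96 + k)*(33 + z))
U(-99, 119) - 1*47675 = (-3168 - 96*119 + 33*(-99) - 99*119) - 1*47675 = (-3168 - 11424 - 3267 - 11781) - 47675 = -29640 - 47675 = -77315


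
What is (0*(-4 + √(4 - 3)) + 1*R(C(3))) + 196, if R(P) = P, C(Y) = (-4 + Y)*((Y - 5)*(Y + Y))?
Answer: 208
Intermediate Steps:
C(Y) = 2*Y*(-5 + Y)*(-4 + Y) (C(Y) = (-4 + Y)*((-5 + Y)*(2*Y)) = (-4 + Y)*(2*Y*(-5 + Y)) = 2*Y*(-5 + Y)*(-4 + Y))
(0*(-4 + √(4 - 3)) + 1*R(C(3))) + 196 = (0*(-4 + √(4 - 3)) + 1*(2*3*(20 + 3² - 9*3))) + 196 = (0*(-4 + √1) + 1*(2*3*(20 + 9 - 27))) + 196 = (0*(-4 + 1) + 1*(2*3*2)) + 196 = (0*(-3) + 1*12) + 196 = (0 + 12) + 196 = 12 + 196 = 208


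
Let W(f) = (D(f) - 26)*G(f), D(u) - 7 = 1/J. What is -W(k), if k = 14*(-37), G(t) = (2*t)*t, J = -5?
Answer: 51518208/5 ≈ 1.0304e+7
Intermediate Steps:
D(u) = 34/5 (D(u) = 7 + 1/(-5) = 7 - 1/5 = 34/5)
G(t) = 2*t**2
k = -518
W(f) = -192*f**2/5 (W(f) = (34/5 - 26)*(2*f**2) = -192*f**2/5)
-W(k) = -(-192)*(-518)**2/5 = -(-192)*268324/5 = -1*(-51518208/5) = 51518208/5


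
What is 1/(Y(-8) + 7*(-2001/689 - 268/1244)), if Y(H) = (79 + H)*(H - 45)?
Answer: -214279/811011195 ≈ -0.00026421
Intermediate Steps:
Y(H) = (-45 + H)*(79 + H) (Y(H) = (79 + H)*(-45 + H) = (-45 + H)*(79 + H))
1/(Y(-8) + 7*(-2001/689 - 268/1244)) = 1/((-3555 + (-8)**2 + 34*(-8)) + 7*(-2001/689 - 268/1244)) = 1/((-3555 + 64 - 272) + 7*(-2001*1/689 - 268*1/1244)) = 1/(-3763 + 7*(-2001/689 - 67/311)) = 1/(-3763 + 7*(-668474/214279)) = 1/(-3763 - 4679318/214279) = 1/(-811011195/214279) = -214279/811011195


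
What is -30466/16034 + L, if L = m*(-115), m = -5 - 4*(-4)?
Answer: -10156738/8017 ≈ -1266.9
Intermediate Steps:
m = 11 (m = -5 + 16 = 11)
L = -1265 (L = 11*(-115) = -1265)
-30466/16034 + L = -30466/16034 - 1265 = -30466*1/16034 - 1265 = -15233/8017 - 1265 = -10156738/8017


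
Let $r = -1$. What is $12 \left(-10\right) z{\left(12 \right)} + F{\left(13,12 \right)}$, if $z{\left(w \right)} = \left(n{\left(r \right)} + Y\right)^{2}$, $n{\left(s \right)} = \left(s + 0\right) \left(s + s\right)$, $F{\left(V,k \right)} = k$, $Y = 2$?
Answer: $-1908$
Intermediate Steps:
$n{\left(s \right)} = 2 s^{2}$ ($n{\left(s \right)} = s 2 s = 2 s^{2}$)
$z{\left(w \right)} = 16$ ($z{\left(w \right)} = \left(2 \left(-1\right)^{2} + 2\right)^{2} = \left(2 \cdot 1 + 2\right)^{2} = \left(2 + 2\right)^{2} = 4^{2} = 16$)
$12 \left(-10\right) z{\left(12 \right)} + F{\left(13,12 \right)} = 12 \left(-10\right) 16 + 12 = \left(-120\right) 16 + 12 = -1920 + 12 = -1908$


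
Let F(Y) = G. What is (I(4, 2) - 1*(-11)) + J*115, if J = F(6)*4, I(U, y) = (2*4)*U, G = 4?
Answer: 1883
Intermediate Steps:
F(Y) = 4
I(U, y) = 8*U
J = 16 (J = 4*4 = 16)
(I(4, 2) - 1*(-11)) + J*115 = (8*4 - 1*(-11)) + 16*115 = (32 + 11) + 1840 = 43 + 1840 = 1883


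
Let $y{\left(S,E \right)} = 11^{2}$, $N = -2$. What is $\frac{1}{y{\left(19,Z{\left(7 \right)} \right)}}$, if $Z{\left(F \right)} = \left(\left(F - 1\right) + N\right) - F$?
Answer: $\frac{1}{121} \approx 0.0082645$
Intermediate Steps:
$Z{\left(F \right)} = -3$ ($Z{\left(F \right)} = \left(\left(F - 1\right) - 2\right) - F = \left(\left(-1 + F\right) - 2\right) - F = \left(-3 + F\right) - F = -3$)
$y{\left(S,E \right)} = 121$
$\frac{1}{y{\left(19,Z{\left(7 \right)} \right)}} = \frac{1}{121}$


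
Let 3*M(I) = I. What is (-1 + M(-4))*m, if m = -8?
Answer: 56/3 ≈ 18.667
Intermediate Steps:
M(I) = I/3
(-1 + M(-4))*m = (-1 + (1/3)*(-4))*(-8) = (-1 - 4/3)*(-8) = -7/3*(-8) = 56/3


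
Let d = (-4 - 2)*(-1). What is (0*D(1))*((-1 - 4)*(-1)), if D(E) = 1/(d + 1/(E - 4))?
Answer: 0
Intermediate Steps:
d = 6 (d = -6*(-1) = 6)
D(E) = 1/(6 + 1/(-4 + E)) (D(E) = 1/(6 + 1/(E - 4)) = 1/(6 + 1/(-4 + E)))
(0*D(1))*((-1 - 4)*(-1)) = (0*((-4 + 1)/(-23 + 6*1)))*((-1 - 4)*(-1)) = (0*(-3/(-23 + 6)))*(-5*(-1)) = (0*(-3/(-17)))*5 = (0*(-1/17*(-3)))*5 = (0*(3/17))*5 = 0*5 = 0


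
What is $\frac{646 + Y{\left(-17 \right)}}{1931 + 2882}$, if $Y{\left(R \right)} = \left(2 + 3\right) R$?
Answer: $\frac{561}{4813} \approx 0.11656$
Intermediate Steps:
$Y{\left(R \right)} = 5 R$
$\frac{646 + Y{\left(-17 \right)}}{1931 + 2882} = \frac{646 + 5 \left(-17\right)}{1931 + 2882} = \frac{646 - 85}{4813} = 561 \cdot \frac{1}{4813} = \frac{561}{4813}$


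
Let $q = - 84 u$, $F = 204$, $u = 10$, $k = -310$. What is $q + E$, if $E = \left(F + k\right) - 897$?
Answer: $-1843$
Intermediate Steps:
$q = -840$ ($q = \left(-84\right) 10 = -840$)
$E = -1003$ ($E = \left(204 - 310\right) - 897 = -106 - 897 = -1003$)
$q + E = -840 - 1003 = -1843$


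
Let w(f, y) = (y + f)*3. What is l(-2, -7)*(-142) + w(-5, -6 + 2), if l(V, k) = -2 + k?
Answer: 1251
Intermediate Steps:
w(f, y) = 3*f + 3*y (w(f, y) = (f + y)*3 = 3*f + 3*y)
l(-2, -7)*(-142) + w(-5, -6 + 2) = (-2 - 7)*(-142) + (3*(-5) + 3*(-6 + 2)) = -9*(-142) + (-15 + 3*(-4)) = 1278 + (-15 - 12) = 1278 - 27 = 1251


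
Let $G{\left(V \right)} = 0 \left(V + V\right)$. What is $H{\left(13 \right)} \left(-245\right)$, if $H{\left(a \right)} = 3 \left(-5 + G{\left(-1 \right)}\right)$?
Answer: $3675$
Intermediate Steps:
$G{\left(V \right)} = 0$ ($G{\left(V \right)} = 0 \cdot 2 V = 0$)
$H{\left(a \right)} = -15$ ($H{\left(a \right)} = 3 \left(-5 + 0\right) = 3 \left(-5\right) = -15$)
$H{\left(13 \right)} \left(-245\right) = \left(-15\right) \left(-245\right) = 3675$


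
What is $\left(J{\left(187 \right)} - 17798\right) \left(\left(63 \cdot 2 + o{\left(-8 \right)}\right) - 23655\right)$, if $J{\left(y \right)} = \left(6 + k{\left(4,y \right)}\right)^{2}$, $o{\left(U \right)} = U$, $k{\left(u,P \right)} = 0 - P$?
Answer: $-352184131$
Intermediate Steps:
$k{\left(u,P \right)} = - P$
$J{\left(y \right)} = \left(6 - y\right)^{2}$
$\left(J{\left(187 \right)} - 17798\right) \left(\left(63 \cdot 2 + o{\left(-8 \right)}\right) - 23655\right) = \left(\left(-6 + 187\right)^{2} - 17798\right) \left(\left(63 \cdot 2 - 8\right) - 23655\right) = \left(181^{2} - 17798\right) \left(\left(126 - 8\right) - 23655\right) = \left(32761 - 17798\right) \left(118 - 23655\right) = 14963 \left(-23537\right) = -352184131$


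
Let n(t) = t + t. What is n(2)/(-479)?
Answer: -4/479 ≈ -0.0083507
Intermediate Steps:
n(t) = 2*t
n(2)/(-479) = (2*2)/(-479) = 4*(-1/479) = -4/479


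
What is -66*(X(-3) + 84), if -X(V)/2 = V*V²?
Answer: -9108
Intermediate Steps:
X(V) = -2*V³ (X(V) = -2*V*V² = -2*V³)
-66*(X(-3) + 84) = -66*(-2*(-3)³ + 84) = -66*(-2*(-27) + 84) = -66*(54 + 84) = -66*138 = -9108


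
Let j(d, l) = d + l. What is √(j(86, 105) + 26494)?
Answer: 3*√2965 ≈ 163.36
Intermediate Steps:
√(j(86, 105) + 26494) = √((86 + 105) + 26494) = √(191 + 26494) = √26685 = 3*√2965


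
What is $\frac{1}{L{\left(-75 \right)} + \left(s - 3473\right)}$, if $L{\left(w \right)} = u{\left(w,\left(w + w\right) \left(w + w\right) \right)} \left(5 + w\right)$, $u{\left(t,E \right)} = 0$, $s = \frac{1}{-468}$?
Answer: $- \frac{468}{1625365} \approx -0.00028794$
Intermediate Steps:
$s = - \frac{1}{468} \approx -0.0021368$
$L{\left(w \right)} = 0$ ($L{\left(w \right)} = 0 \left(5 + w\right) = 0$)
$\frac{1}{L{\left(-75 \right)} + \left(s - 3473\right)} = \frac{1}{0 - \frac{1625365}{468}} = \frac{1}{- \frac{1625365}{468}} = - \frac{468}{1625365}$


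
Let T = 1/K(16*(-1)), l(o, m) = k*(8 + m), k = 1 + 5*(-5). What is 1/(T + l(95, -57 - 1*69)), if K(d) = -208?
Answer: 208/589055 ≈ 0.00035311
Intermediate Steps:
k = -24 (k = 1 - 25 = -24)
l(o, m) = -192 - 24*m (l(o, m) = -24*(8 + m) = -192 - 24*m)
T = -1/208 (T = 1/(-208) = -1/208 ≈ -0.0048077)
1/(T + l(95, -57 - 1*69)) = 1/(-1/208 + (-192 - 24*(-57 - 1*69))) = 1/(-1/208 + (-192 - 24*(-57 - 69))) = 1/(-1/208 + (-192 - 24*(-126))) = 1/(-1/208 + (-192 + 3024)) = 1/(-1/208 + 2832) = 1/(589055/208) = 208/589055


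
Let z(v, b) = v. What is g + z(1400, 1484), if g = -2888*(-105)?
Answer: 304640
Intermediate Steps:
g = 303240
g + z(1400, 1484) = 303240 + 1400 = 304640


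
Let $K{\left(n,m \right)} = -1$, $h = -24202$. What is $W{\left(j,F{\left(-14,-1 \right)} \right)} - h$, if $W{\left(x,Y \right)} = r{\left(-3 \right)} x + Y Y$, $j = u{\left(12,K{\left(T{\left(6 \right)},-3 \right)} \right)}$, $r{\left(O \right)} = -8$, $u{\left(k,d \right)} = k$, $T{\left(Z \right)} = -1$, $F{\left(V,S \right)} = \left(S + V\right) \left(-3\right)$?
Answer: $26131$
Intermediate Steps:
$F{\left(V,S \right)} = - 3 S - 3 V$
$j = 12$
$W{\left(x,Y \right)} = Y^{2} - 8 x$ ($W{\left(x,Y \right)} = - 8 x + Y Y = - 8 x + Y^{2} = Y^{2} - 8 x$)
$W{\left(j,F{\left(-14,-1 \right)} \right)} - h = \left(\left(\left(-3\right) \left(-1\right) - -42\right)^{2} - 96\right) - -24202 = \left(\left(3 + 42\right)^{2} - 96\right) + 24202 = \left(45^{2} - 96\right) + 24202 = \left(2025 - 96\right) + 24202 = 1929 + 24202 = 26131$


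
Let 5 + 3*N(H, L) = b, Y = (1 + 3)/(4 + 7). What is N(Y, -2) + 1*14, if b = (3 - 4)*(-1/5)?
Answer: 62/5 ≈ 12.400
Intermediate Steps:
Y = 4/11 ≈ 0.36364
b = 1/5 (b = -(-1)/5 = -1*(-1/5) = 1/5 ≈ 0.20000)
N(H, L) = -8/5 (N(H, L) = -5/3 + (1/3)*(1/5) = -5/3 + 1/15 = -8/5)
N(Y, -2) + 1*14 = -8/5 + 1*14 = -8/5 + 14 = 62/5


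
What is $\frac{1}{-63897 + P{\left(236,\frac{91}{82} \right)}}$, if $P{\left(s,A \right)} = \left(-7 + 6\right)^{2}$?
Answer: $- \frac{1}{63896} \approx -1.565 \cdot 10^{-5}$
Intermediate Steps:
$P{\left(s,A \right)} = 1$ ($P{\left(s,A \right)} = \left(-1\right)^{2} = 1$)
$\frac{1}{-63897 + P{\left(236,\frac{91}{82} \right)}} = \frac{1}{-63897 + 1} = \frac{1}{-63896} = - \frac{1}{63896}$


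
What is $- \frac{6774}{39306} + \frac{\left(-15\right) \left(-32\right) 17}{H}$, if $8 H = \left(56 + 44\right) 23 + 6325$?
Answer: $\frac{27860777}{3766825} \approx 7.3964$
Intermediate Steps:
$H = \frac{8625}{8}$ ($H = \frac{\left(56 + 44\right) 23 + 6325}{8} = \frac{100 \cdot 23 + 6325}{8} = \frac{2300 + 6325}{8} = \frac{1}{8} \cdot 8625 = \frac{8625}{8} \approx 1078.1$)
$- \frac{6774}{39306} + \frac{\left(-15\right) \left(-32\right) 17}{H} = - \frac{6774}{39306} + \frac{\left(-15\right) \left(-32\right) 17}{\frac{8625}{8}} = \left(-6774\right) \frac{1}{39306} + 480 \cdot 17 \cdot \frac{8}{8625} = - \frac{1129}{6551} + 8160 \cdot \frac{8}{8625} = - \frac{1129}{6551} + \frac{4352}{575} = \frac{27860777}{3766825}$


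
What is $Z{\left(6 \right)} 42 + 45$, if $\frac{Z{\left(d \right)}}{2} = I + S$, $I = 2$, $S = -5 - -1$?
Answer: $-123$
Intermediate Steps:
$S = -4$ ($S = -5 + 1 = -4$)
$Z{\left(d \right)} = -4$ ($Z{\left(d \right)} = 2 \left(2 - 4\right) = 2 \left(-2\right) = -4$)
$Z{\left(6 \right)} 42 + 45 = \left(-4\right) 42 + 45 = -168 + 45 = -123$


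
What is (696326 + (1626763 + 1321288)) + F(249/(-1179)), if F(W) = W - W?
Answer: 3644377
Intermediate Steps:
F(W) = 0
(696326 + (1626763 + 1321288)) + F(249/(-1179)) = (696326 + (1626763 + 1321288)) + 0 = (696326 + 2948051) + 0 = 3644377 + 0 = 3644377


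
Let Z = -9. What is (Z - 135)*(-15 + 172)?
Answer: -22608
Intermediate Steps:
(Z - 135)*(-15 + 172) = (-9 - 135)*(-15 + 172) = -144*157 = -22608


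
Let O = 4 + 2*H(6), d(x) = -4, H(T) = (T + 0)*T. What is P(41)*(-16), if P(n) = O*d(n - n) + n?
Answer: 4208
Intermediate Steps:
H(T) = T² (H(T) = T*T = T²)
O = 76 (O = 4 + 2*6² = 4 + 2*36 = 4 + 72 = 76)
P(n) = -304 + n (P(n) = 76*(-4) + n = -304 + n)
P(41)*(-16) = (-304 + 41)*(-16) = -263*(-16) = 4208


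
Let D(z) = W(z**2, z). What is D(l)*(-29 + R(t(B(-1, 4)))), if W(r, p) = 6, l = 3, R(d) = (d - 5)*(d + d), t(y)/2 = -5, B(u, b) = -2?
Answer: 1626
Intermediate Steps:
t(y) = -10 (t(y) = 2*(-5) = -10)
R(d) = 2*d*(-5 + d) (R(d) = (-5 + d)*(2*d) = 2*d*(-5 + d))
D(z) = 6
D(l)*(-29 + R(t(B(-1, 4)))) = 6*(-29 + 2*(-10)*(-5 - 10)) = 6*(-29 + 2*(-10)*(-15)) = 6*(-29 + 300) = 6*271 = 1626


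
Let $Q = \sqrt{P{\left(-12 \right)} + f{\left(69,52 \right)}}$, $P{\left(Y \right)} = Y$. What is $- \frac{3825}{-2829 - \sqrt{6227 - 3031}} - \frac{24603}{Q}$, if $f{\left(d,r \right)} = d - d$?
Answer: $\frac{2164185}{1600009} - \frac{1530 \sqrt{799}}{1600009} + \frac{8201 i \sqrt{3}}{2} \approx 1.3256 + 7102.3 i$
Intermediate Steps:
$f{\left(d,r \right)} = 0$
$Q = 2 i \sqrt{3}$ ($Q = \sqrt{-12 + 0} = \sqrt{-12} = 2 i \sqrt{3} \approx 3.4641 i$)
$- \frac{3825}{-2829 - \sqrt{6227 - 3031}} - \frac{24603}{Q} = - \frac{3825}{-2829 - \sqrt{6227 - 3031}} - \frac{24603}{2 i \sqrt{3}} = - \frac{3825}{-2829 - \sqrt{3196}} - 24603 \left(- \frac{i \sqrt{3}}{6}\right) = - \frac{3825}{-2829 - 2 \sqrt{799}} + \frac{8201 i \sqrt{3}}{2}$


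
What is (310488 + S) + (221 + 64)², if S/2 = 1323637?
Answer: 3038987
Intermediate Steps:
S = 2647274 (S = 2*1323637 = 2647274)
(310488 + S) + (221 + 64)² = (310488 + 2647274) + (221 + 64)² = 2957762 + 285² = 2957762 + 81225 = 3038987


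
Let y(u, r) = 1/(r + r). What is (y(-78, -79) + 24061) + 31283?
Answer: 8744351/158 ≈ 55344.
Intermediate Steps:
y(u, r) = 1/(2*r)
(y(-78, -79) + 24061) + 31283 = ((½)/(-79) + 24061) + 31283 = ((½)*(-1/79) + 24061) + 31283 = (-1/158 + 24061) + 31283 = 3801637/158 + 31283 = 8744351/158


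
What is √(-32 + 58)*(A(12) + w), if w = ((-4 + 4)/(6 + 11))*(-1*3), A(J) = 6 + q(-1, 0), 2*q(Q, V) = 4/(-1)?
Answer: 4*√26 ≈ 20.396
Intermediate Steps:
q(Q, V) = -2 (q(Q, V) = (4/(-1))/2 = (4*(-1))/2 = (½)*(-4) = -2)
A(J) = 4 (A(J) = 6 - 2 = 4)
w = 0 (w = (0/17)*(-3) = (0*(1/17))*(-3) = 0*(-3) = 0)
√(-32 + 58)*(A(12) + w) = √(-32 + 58)*(4 + 0) = √26*4 = 4*√26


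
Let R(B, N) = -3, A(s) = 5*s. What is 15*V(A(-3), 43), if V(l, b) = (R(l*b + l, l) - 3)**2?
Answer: 540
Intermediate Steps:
V(l, b) = 36 (V(l, b) = (-3 - 3)**2 = (-6)**2 = 36)
15*V(A(-3), 43) = 15*36 = 540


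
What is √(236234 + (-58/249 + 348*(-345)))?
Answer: 2*√1800722433/249 ≈ 340.84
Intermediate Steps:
√(236234 + (-58/249 + 348*(-345))) = √(236234 + (-58*1/249 - 120060)) = √(236234 + (-58/249 - 120060)) = √(236234 - 29894998/249) = √(28927268/249) = 2*√1800722433/249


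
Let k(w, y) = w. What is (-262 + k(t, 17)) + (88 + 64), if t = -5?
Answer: -115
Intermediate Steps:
(-262 + k(t, 17)) + (88 + 64) = (-262 - 5) + (88 + 64) = -267 + 152 = -115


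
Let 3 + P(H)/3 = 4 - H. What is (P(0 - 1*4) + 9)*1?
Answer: 24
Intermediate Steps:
P(H) = 3 - 3*H (P(H) = -9 + 3*(4 - H) = -9 + (12 - 3*H) = 3 - 3*H)
(P(0 - 1*4) + 9)*1 = ((3 - 3*(0 - 1*4)) + 9)*1 = ((3 - 3*(0 - 4)) + 9)*1 = ((3 - 3*(-4)) + 9)*1 = ((3 + 12) + 9)*1 = (15 + 9)*1 = 24*1 = 24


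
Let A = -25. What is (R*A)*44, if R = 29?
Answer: -31900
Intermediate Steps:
(R*A)*44 = (29*(-25))*44 = -725*44 = -31900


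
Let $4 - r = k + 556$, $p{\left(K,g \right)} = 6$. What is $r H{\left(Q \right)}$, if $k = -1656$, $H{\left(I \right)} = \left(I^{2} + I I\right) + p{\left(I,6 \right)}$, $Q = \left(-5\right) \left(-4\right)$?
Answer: $889824$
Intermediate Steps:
$Q = 20$
$H{\left(I \right)} = 6 + 2 I^{2}$ ($H{\left(I \right)} = \left(I^{2} + I I\right) + 6 = \left(I^{2} + I^{2}\right) + 6 = 2 I^{2} + 6 = 6 + 2 I^{2}$)
$r = 1104$ ($r = 4 - \left(-1656 + 556\right) = 4 - -1100 = 4 + 1100 = 1104$)
$r H{\left(Q \right)} = 1104 \left(6 + 2 \cdot 20^{2}\right) = 1104 \left(6 + 2 \cdot 400\right) = 1104 \left(6 + 800\right) = 1104 \cdot 806 = 889824$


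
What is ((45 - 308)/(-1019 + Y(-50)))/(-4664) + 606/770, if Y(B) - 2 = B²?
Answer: 190533181/242084920 ≈ 0.78705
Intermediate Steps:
Y(B) = 2 + B²
((45 - 308)/(-1019 + Y(-50)))/(-4664) + 606/770 = ((45 - 308)/(-1019 + (2 + (-50)²)))/(-4664) + 606/770 = -263/(-1019 + (2 + 2500))*(-1/4664) + 606*(1/770) = -263/(-1019 + 2502)*(-1/4664) + 303/385 = -263/1483*(-1/4664) + 303/385 = 263/6916712 + 303/385 = 190533181/242084920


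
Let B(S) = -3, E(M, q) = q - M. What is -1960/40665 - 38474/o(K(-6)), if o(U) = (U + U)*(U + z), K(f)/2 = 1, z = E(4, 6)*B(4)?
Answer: 156451385/65064 ≈ 2404.6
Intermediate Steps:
z = -6 (z = (6 - 1*4)*(-3) = (6 - 4)*(-3) = 2*(-3) = -6)
K(f) = 2 (K(f) = 2*1 = 2)
o(U) = 2*U*(-6 + U) (o(U) = (U + U)*(U - 6) = (2*U)*(-6 + U) = 2*U*(-6 + U))
-1960/40665 - 38474/o(K(-6)) = -1960/40665 - 38474*1/(4*(-6 + 2)) = -1960*1/40665 - 38474/(2*2*(-4)) = -392/8133 - 38474/(-16) = -392/8133 - 38474*(-1/16) = -392/8133 + 19237/8 = 156451385/65064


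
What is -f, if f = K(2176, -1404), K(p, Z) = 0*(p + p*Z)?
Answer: 0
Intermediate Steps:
K(p, Z) = 0 (K(p, Z) = 0*(p + Z*p) = 0)
f = 0
-f = -1*0 = 0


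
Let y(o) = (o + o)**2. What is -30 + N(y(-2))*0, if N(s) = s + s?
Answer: -30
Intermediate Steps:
y(o) = 4*o**2 (y(o) = (2*o)**2 = 4*o**2)
N(s) = 2*s
-30 + N(y(-2))*0 = -30 + (2*(4*(-2)**2))*0 = -30 + (2*(4*4))*0 = -30 + (2*16)*0 = -30 + 32*0 = -30 + 0 = -30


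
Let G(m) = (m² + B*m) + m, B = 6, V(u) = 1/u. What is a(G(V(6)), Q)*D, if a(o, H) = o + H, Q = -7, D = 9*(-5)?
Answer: 1045/4 ≈ 261.25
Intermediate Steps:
V(u) = 1/u
D = -45
G(m) = m² + 7*m (G(m) = (m² + 6*m) + m = m² + 7*m)
a(o, H) = H + o
a(G(V(6)), Q)*D = (-7 + (7 + 1/6)/6)*(-45) = (-7 + (7 + ⅙)/6)*(-45) = (-7 + (⅙)*(43/6))*(-45) = (-7 + 43/36)*(-45) = -209/36*(-45) = 1045/4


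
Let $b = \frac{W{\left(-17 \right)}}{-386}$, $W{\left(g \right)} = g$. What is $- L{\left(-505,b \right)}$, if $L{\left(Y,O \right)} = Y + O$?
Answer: $\frac{194913}{386} \approx 504.96$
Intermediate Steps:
$b = \frac{17}{386}$ ($b = - \frac{17}{-386} = \left(-17\right) \left(- \frac{1}{386}\right) = \frac{17}{386} \approx 0.044041$)
$L{\left(Y,O \right)} = O + Y$
$- L{\left(-505,b \right)} = - (\frac{17}{386} - 505) = \left(-1\right) \left(- \frac{194913}{386}\right) = \frac{194913}{386}$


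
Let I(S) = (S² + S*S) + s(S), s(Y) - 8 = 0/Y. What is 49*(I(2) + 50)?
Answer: 3234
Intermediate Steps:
s(Y) = 8 (s(Y) = 8 + 0/Y = 8 + 0 = 8)
I(S) = 8 + 2*S² (I(S) = (S² + S*S) + 8 = (S² + S²) + 8 = 2*S² + 8 = 8 + 2*S²)
49*(I(2) + 50) = 49*((8 + 2*2²) + 50) = 49*((8 + 2*4) + 50) = 49*((8 + 8) + 50) = 49*(16 + 50) = 49*66 = 3234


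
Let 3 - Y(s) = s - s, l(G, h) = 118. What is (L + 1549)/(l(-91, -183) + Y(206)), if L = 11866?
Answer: 13415/121 ≈ 110.87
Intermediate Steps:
Y(s) = 3 (Y(s) = 3 - (s - s) = 3 - 1*0 = 3 + 0 = 3)
(L + 1549)/(l(-91, -183) + Y(206)) = (11866 + 1549)/(118 + 3) = 13415/121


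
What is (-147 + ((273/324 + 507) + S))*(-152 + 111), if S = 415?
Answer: -3435431/108 ≈ -31810.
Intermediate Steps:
(-147 + ((273/324 + 507) + S))*(-152 + 111) = (-147 + ((273/324 + 507) + 415))*(-152 + 111) = (-147 + ((273*(1/324) + 507) + 415))*(-41) = (-147 + ((91/108 + 507) + 415))*(-41) = (-147 + (54847/108 + 415))*(-41) = (-147 + 99667/108)*(-41) = (83791/108)*(-41) = -3435431/108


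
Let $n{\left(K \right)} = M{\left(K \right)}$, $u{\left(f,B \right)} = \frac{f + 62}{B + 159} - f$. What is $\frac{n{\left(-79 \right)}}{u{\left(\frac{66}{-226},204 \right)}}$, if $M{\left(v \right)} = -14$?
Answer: $- \frac{287133}{9476} \approx -30.301$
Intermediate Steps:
$u{\left(f,B \right)} = - f + \frac{62 + f}{159 + B}$ ($u{\left(f,B \right)} = \frac{62 + f}{159 + B} - f = - f + \frac{62 + f}{159 + B}$)
$n{\left(K \right)} = -14$
$\frac{n{\left(-79 \right)}}{u{\left(\frac{66}{-226},204 \right)}} = - \frac{14}{\frac{1}{159 + 204} \left(62 - 158 \frac{66}{-226} - 204 \frac{66}{-226}\right)} = - \frac{14}{\frac{1}{363} \left(62 - 158 \cdot 66 \left(- \frac{1}{226}\right) - 204 \cdot 66 \left(- \frac{1}{226}\right)\right)} = - \frac{14}{\frac{1}{363} \left(62 - - \frac{5214}{113} - 204 \left(- \frac{33}{113}\right)\right)} = - \frac{14}{\frac{1}{363} \left(62 + \frac{5214}{113} + \frac{6732}{113}\right)} = - \frac{14}{\frac{1}{363} \cdot \frac{18952}{113}} = - \frac{14}{\frac{18952}{41019}} = \left(-14\right) \frac{41019}{18952} = - \frac{287133}{9476}$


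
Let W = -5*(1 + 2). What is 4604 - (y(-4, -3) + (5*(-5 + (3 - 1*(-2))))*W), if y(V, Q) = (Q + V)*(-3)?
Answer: 4583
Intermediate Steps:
W = -15 (W = -5*3 = -15)
y(V, Q) = -3*Q - 3*V
4604 - (y(-4, -3) + (5*(-5 + (3 - 1*(-2))))*W) = 4604 - ((-3*(-3) - 3*(-4)) + (5*(-5 + (3 - 1*(-2))))*(-15)) = 4604 - ((9 + 12) + (5*(-5 + (3 + 2)))*(-15)) = 4604 - (21 + (5*(-5 + 5))*(-15)) = 4604 - (21 + (5*0)*(-15)) = 4604 - (21 + 0*(-15)) = 4604 - (21 + 0) = 4604 - 1*21 = 4604 - 21 = 4583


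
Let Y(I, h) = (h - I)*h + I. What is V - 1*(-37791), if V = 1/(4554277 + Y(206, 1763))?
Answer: 275854421935/7299474 ≈ 37791.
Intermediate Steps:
Y(I, h) = I + h*(h - I) (Y(I, h) = h*(h - I) + I = I + h*(h - I))
V = 1/7299474 (V = 1/(4554277 + (206 + 1763² - 1*206*1763)) = 1/(4554277 + (206 + 3108169 - 363178)) = 1/(4554277 + 2745197) = 1/7299474 ≈ 1.3700e-7)
V - 1*(-37791) = 1/7299474 - 1*(-37791) = 1/7299474 + 37791 = 275854421935/7299474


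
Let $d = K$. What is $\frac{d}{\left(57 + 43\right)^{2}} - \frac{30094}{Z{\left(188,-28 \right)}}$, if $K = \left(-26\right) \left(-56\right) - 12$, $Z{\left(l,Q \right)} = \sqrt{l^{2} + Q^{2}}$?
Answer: $\frac{361}{2500} - \frac{15047 \sqrt{2258}}{4516} \approx -158.18$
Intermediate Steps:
$Z{\left(l,Q \right)} = \sqrt{Q^{2} + l^{2}}$
$K = 1444$ ($K = 1456 - 12 = 1444$)
$d = 1444$
$\frac{d}{\left(57 + 43\right)^{2}} - \frac{30094}{Z{\left(188,-28 \right)}} = \frac{1444}{\left(57 + 43\right)^{2}} - \frac{30094}{\sqrt{\left(-28\right)^{2} + 188^{2}}} = \frac{1444}{100^{2}} - \frac{30094}{\sqrt{784 + 35344}} = \frac{1444}{10000} - \frac{30094}{\sqrt{36128}} = 1444 \cdot \frac{1}{10000} - \frac{30094}{4 \sqrt{2258}} = \frac{361}{2500} - 30094 \frac{\sqrt{2258}}{9032} = \frac{361}{2500} - \frac{15047 \sqrt{2258}}{4516}$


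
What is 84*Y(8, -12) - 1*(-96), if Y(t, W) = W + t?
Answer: -240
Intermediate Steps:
84*Y(8, -12) - 1*(-96) = 84*(-12 + 8) - 1*(-96) = 84*(-4) + 96 = -336 + 96 = -240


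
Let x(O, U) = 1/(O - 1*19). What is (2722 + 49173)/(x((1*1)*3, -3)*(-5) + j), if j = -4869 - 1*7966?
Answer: -166064/41071 ≈ -4.0433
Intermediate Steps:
x(O, U) = 1/(-19 + O) (x(O, U) = 1/(O - 19) = 1/(-19 + O))
j = -12835 (j = -4869 - 7966 = -12835)
(2722 + 49173)/(x((1*1)*3, -3)*(-5) + j) = (2722 + 49173)/(-5/(-19 + (1*1)*3) - 12835) = 51895/(-5/(-19 + 1*3) - 12835) = 51895/(-5/(-19 + 3) - 12835) = 51895/(-5/(-16) - 12835) = 51895/(-1/16*(-5) - 12835) = 51895/(5/16 - 12835) = 51895/(-205355/16) = 51895*(-16/205355) = -166064/41071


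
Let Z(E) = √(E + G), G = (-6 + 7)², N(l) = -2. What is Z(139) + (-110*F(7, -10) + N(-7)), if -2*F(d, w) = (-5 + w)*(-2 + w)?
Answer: 9898 + 2*√35 ≈ 9909.8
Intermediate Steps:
F(d, w) = -(-5 + w)*(-2 + w)/2
G = 1 (G = 1² = 1)
Z(E) = √(1 + E) (Z(E) = √(E + 1) = √(1 + E))
Z(139) + (-110*F(7, -10) + N(-7)) = √(1 + 139) + (-110*(-5 - ½*(-10)² + (7/2)*(-10)) - 2) = √140 + (-110*(-5 - ½*100 - 35) - 2) = 2*√35 + (-110*(-5 - 50 - 35) - 2) = 2*√35 + (-110*(-90) - 2) = 2*√35 + (9900 - 2) = 2*√35 + 9898 = 9898 + 2*√35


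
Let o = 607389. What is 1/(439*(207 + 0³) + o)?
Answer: 1/698262 ≈ 1.4321e-6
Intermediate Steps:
1/(439*(207 + 0³) + o) = 1/(439*(207 + 0³) + 607389) = 1/(439*(207 + 0) + 607389) = 1/(439*207 + 607389) = 1/(90873 + 607389) = 1/698262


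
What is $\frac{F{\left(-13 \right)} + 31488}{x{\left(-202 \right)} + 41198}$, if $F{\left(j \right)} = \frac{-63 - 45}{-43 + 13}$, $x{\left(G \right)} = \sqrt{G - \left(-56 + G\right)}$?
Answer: $\frac{1621738671}{2121593935} - \frac{78729 \sqrt{14}}{2121593935} \approx 0.76426$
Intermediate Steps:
$x{\left(G \right)} = 2 \sqrt{14}$ ($x{\left(G \right)} = \sqrt{56} = 2 \sqrt{14}$)
$F{\left(j \right)} = \frac{18}{5}$ ($F{\left(j \right)} = - \frac{108}{-30} = \left(-108\right) \left(- \frac{1}{30}\right) = \frac{18}{5}$)
$\frac{F{\left(-13 \right)} + 31488}{x{\left(-202 \right)} + 41198} = \frac{\frac{18}{5} + 31488}{2 \sqrt{14} + 41198} = \frac{157458}{5 \left(41198 + 2 \sqrt{14}\right)}$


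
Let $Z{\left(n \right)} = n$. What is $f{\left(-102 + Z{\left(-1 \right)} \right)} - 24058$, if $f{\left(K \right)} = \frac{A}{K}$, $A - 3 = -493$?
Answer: $- \frac{2477484}{103} \approx -24053.0$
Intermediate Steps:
$A = -490$ ($A = 3 - 493 = -490$)
$f{\left(K \right)} = - \frac{490}{K}$
$f{\left(-102 + Z{\left(-1 \right)} \right)} - 24058 = - \frac{490}{-102 - 1} - 24058 = - \frac{490}{-103} - 24058 = \left(-490\right) \left(- \frac{1}{103}\right) - 24058 = \frac{490}{103} - 24058 = - \frac{2477484}{103}$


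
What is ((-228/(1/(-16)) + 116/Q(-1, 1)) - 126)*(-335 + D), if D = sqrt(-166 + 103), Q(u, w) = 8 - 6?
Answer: -1199300 + 10740*I*sqrt(7) ≈ -1.1993e+6 + 28415.0*I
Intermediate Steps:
Q(u, w) = 2
D = 3*I*sqrt(7) (D = sqrt(-63) = 3*I*sqrt(7) ≈ 7.9373*I)
((-228/(1/(-16)) + 116/Q(-1, 1)) - 126)*(-335 + D) = ((-228/(1/(-16)) + 116/2) - 126)*(-335 + 3*I*sqrt(7)) = ((-228/(-1/16) + 116*(1/2)) - 126)*(-335 + 3*I*sqrt(7)) = ((-228*(-16) + 58) - 126)*(-335 + 3*I*sqrt(7)) = ((3648 + 58) - 126)*(-335 + 3*I*sqrt(7)) = (3706 - 126)*(-335 + 3*I*sqrt(7)) = 3580*(-335 + 3*I*sqrt(7)) = -1199300 + 10740*I*sqrt(7)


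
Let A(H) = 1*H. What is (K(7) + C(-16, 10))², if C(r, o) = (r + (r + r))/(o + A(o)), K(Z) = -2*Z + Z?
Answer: 2209/25 ≈ 88.360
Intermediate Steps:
A(H) = H
K(Z) = -Z
C(r, o) = 3*r/(2*o) (C(r, o) = (r + (r + r))/(o + o) = (r + 2*r)/((2*o)) = (3*r)*(1/(2*o)) = 3*r/(2*o))
(K(7) + C(-16, 10))² = (-1*7 + (3/2)*(-16)/10)² = (-7 + (3/2)*(-16)*(⅒))² = (-7 - 12/5)² = (-47/5)² = 2209/25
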